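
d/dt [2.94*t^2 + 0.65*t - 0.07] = 5.88*t + 0.65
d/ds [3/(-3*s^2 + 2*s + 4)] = 6*(3*s - 1)/(-3*s^2 + 2*s + 4)^2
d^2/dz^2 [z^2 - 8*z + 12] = 2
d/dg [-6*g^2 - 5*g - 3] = -12*g - 5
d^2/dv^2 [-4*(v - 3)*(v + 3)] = -8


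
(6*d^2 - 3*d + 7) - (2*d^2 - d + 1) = 4*d^2 - 2*d + 6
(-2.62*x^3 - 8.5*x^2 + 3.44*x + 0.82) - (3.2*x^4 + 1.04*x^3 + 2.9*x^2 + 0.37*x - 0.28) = -3.2*x^4 - 3.66*x^3 - 11.4*x^2 + 3.07*x + 1.1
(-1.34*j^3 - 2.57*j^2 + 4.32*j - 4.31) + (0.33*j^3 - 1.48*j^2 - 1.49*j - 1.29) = -1.01*j^3 - 4.05*j^2 + 2.83*j - 5.6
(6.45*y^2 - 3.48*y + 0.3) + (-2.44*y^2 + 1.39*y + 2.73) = 4.01*y^2 - 2.09*y + 3.03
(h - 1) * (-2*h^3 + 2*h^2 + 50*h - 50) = -2*h^4 + 4*h^3 + 48*h^2 - 100*h + 50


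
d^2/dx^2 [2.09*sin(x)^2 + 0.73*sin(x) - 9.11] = -0.73*sin(x) + 4.18*cos(2*x)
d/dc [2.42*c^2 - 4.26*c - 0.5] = 4.84*c - 4.26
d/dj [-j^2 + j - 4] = 1 - 2*j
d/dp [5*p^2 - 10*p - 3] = 10*p - 10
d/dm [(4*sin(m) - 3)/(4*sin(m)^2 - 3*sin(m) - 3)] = (-16*sin(m)^2 + 24*sin(m) - 21)*cos(m)/(4*sin(m)^2 - 3*sin(m) - 3)^2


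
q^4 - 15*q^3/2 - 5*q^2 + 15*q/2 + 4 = (q - 8)*(q - 1)*(q + 1/2)*(q + 1)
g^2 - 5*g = g*(g - 5)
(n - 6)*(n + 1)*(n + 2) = n^3 - 3*n^2 - 16*n - 12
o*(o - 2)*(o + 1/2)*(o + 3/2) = o^4 - 13*o^2/4 - 3*o/2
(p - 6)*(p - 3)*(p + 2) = p^3 - 7*p^2 + 36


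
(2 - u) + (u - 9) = -7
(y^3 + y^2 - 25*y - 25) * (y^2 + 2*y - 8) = y^5 + 3*y^4 - 31*y^3 - 83*y^2 + 150*y + 200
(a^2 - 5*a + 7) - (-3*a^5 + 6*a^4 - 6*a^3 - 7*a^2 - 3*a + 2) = 3*a^5 - 6*a^4 + 6*a^3 + 8*a^2 - 2*a + 5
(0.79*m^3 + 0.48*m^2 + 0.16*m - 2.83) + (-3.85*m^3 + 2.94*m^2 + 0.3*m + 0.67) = -3.06*m^3 + 3.42*m^2 + 0.46*m - 2.16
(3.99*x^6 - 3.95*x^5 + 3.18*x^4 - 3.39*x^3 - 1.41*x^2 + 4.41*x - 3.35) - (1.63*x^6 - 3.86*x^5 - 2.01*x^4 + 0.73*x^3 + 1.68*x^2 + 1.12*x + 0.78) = 2.36*x^6 - 0.0900000000000003*x^5 + 5.19*x^4 - 4.12*x^3 - 3.09*x^2 + 3.29*x - 4.13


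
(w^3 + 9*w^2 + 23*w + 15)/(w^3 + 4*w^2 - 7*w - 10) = (w + 3)/(w - 2)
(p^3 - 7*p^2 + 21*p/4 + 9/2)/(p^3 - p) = (4*p^3 - 28*p^2 + 21*p + 18)/(4*p*(p^2 - 1))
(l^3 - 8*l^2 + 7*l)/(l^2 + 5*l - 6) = l*(l - 7)/(l + 6)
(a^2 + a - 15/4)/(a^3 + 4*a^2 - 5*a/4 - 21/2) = (2*a + 5)/(2*a^2 + 11*a + 14)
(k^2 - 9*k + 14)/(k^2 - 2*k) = (k - 7)/k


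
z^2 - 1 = (z - 1)*(z + 1)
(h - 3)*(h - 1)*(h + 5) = h^3 + h^2 - 17*h + 15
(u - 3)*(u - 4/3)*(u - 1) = u^3 - 16*u^2/3 + 25*u/3 - 4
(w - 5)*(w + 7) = w^2 + 2*w - 35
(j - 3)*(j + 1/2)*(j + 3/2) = j^3 - j^2 - 21*j/4 - 9/4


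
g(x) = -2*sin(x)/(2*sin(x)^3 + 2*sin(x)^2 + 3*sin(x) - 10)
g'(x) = -2*(-6*sin(x)^2*cos(x) - 4*sin(x)*cos(x) - 3*cos(x))*sin(x)/(2*sin(x)^3 + 2*sin(x)^2 + 3*sin(x) - 10)^2 - 2*cos(x)/(2*sin(x)^3 + 2*sin(x)^2 + 3*sin(x) - 10) = 4*(2*sin(x)^3 + sin(x)^2 + 5)*cos(x)/(2*sin(x)^3 + 2*sin(x)^2 + 3*sin(x) - 10)^2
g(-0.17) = -0.03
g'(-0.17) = 0.18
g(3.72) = -0.10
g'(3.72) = -0.13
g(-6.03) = 0.06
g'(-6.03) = 0.24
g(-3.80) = 0.18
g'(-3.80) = -0.38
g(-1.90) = -0.15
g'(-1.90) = -0.03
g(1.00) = 0.35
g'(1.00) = 0.63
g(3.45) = -0.06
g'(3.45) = -0.17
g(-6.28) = 0.00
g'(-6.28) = 0.20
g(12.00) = -0.09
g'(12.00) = 0.13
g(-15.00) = -0.11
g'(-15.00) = -0.11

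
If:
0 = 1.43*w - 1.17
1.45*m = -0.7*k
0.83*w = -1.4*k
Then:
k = -0.49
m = 0.23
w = 0.82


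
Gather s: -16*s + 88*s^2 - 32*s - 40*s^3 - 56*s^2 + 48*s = -40*s^3 + 32*s^2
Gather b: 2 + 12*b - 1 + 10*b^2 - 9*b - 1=10*b^2 + 3*b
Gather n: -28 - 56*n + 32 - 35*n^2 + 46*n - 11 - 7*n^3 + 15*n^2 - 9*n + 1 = -7*n^3 - 20*n^2 - 19*n - 6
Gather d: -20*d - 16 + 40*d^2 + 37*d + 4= 40*d^2 + 17*d - 12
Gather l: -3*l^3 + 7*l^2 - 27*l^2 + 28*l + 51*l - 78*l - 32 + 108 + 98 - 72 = -3*l^3 - 20*l^2 + l + 102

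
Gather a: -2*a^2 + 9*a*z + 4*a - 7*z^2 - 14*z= -2*a^2 + a*(9*z + 4) - 7*z^2 - 14*z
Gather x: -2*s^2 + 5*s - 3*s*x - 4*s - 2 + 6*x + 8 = -2*s^2 + s + x*(6 - 3*s) + 6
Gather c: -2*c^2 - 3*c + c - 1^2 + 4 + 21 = -2*c^2 - 2*c + 24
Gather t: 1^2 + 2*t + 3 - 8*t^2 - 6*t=-8*t^2 - 4*t + 4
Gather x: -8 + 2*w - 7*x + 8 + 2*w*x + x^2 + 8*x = 2*w + x^2 + x*(2*w + 1)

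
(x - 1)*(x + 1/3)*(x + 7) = x^3 + 19*x^2/3 - 5*x - 7/3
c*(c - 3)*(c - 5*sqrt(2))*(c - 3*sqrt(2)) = c^4 - 8*sqrt(2)*c^3 - 3*c^3 + 30*c^2 + 24*sqrt(2)*c^2 - 90*c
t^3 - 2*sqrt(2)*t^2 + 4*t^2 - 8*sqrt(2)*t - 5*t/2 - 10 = (t + 4)*(t - 5*sqrt(2)/2)*(t + sqrt(2)/2)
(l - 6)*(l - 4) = l^2 - 10*l + 24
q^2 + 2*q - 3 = (q - 1)*(q + 3)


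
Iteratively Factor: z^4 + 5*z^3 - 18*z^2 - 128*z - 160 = (z + 4)*(z^3 + z^2 - 22*z - 40) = (z - 5)*(z + 4)*(z^2 + 6*z + 8) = (z - 5)*(z + 4)^2*(z + 2)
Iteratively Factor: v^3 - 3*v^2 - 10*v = (v + 2)*(v^2 - 5*v) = v*(v + 2)*(v - 5)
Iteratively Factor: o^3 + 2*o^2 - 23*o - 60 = (o + 4)*(o^2 - 2*o - 15) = (o - 5)*(o + 4)*(o + 3)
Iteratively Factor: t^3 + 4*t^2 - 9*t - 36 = (t + 3)*(t^2 + t - 12) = (t - 3)*(t + 3)*(t + 4)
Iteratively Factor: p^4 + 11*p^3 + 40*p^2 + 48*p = (p + 4)*(p^3 + 7*p^2 + 12*p) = p*(p + 4)*(p^2 + 7*p + 12) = p*(p + 3)*(p + 4)*(p + 4)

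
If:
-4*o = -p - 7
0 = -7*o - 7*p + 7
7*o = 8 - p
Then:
No Solution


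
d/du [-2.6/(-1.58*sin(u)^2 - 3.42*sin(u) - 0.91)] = -(8.216*sin(u) + 8.892)*cos(u)/(1.58*sin(u)^2 + 3.42*sin(u) + 0.91)^2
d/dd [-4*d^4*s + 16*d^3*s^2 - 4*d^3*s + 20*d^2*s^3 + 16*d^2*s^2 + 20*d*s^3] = 4*s*(-4*d^3 + 12*d^2*s - 3*d^2 + 10*d*s^2 + 8*d*s + 5*s^2)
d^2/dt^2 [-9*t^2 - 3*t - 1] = -18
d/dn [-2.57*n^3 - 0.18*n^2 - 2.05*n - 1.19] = -7.71*n^2 - 0.36*n - 2.05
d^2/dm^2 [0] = 0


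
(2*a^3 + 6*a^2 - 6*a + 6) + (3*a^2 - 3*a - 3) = 2*a^3 + 9*a^2 - 9*a + 3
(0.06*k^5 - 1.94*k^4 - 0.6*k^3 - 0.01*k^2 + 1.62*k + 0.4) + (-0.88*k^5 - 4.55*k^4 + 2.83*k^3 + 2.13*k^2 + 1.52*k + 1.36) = -0.82*k^5 - 6.49*k^4 + 2.23*k^3 + 2.12*k^2 + 3.14*k + 1.76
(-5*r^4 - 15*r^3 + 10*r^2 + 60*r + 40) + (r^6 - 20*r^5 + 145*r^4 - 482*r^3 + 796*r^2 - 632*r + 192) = r^6 - 20*r^5 + 140*r^4 - 497*r^3 + 806*r^2 - 572*r + 232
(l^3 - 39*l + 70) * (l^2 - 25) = l^5 - 64*l^3 + 70*l^2 + 975*l - 1750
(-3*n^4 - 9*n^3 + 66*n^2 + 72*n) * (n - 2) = -3*n^5 - 3*n^4 + 84*n^3 - 60*n^2 - 144*n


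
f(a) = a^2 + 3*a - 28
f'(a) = 2*a + 3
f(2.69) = -12.69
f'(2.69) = 8.38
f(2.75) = -12.19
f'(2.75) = 8.50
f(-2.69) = -28.83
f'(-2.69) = -2.38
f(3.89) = -1.20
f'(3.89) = 10.78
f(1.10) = -23.49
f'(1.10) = 5.20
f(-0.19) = -28.53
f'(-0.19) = 2.62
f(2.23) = -16.34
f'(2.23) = 7.46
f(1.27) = -22.58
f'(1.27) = 5.54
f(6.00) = 26.00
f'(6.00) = 15.00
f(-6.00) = -10.00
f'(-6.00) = -9.00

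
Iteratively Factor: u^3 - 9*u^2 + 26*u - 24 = (u - 3)*(u^2 - 6*u + 8) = (u - 4)*(u - 3)*(u - 2)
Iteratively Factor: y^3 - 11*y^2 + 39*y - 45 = (y - 5)*(y^2 - 6*y + 9) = (y - 5)*(y - 3)*(y - 3)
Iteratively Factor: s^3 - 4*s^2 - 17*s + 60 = (s - 3)*(s^2 - s - 20) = (s - 5)*(s - 3)*(s + 4)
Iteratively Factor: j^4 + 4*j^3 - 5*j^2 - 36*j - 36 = (j + 2)*(j^3 + 2*j^2 - 9*j - 18) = (j + 2)*(j + 3)*(j^2 - j - 6) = (j + 2)^2*(j + 3)*(j - 3)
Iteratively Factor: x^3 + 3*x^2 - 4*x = (x - 1)*(x^2 + 4*x) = x*(x - 1)*(x + 4)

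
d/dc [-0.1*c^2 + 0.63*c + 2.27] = 0.63 - 0.2*c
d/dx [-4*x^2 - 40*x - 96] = -8*x - 40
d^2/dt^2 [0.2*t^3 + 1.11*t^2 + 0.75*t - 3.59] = 1.2*t + 2.22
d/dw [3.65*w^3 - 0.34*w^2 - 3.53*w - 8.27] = 10.95*w^2 - 0.68*w - 3.53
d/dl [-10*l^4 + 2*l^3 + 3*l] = -40*l^3 + 6*l^2 + 3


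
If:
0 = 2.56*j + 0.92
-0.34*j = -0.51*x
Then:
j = -0.36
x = -0.24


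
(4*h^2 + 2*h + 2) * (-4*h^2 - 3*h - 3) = -16*h^4 - 20*h^3 - 26*h^2 - 12*h - 6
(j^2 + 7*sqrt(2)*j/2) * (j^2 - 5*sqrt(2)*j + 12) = j^4 - 3*sqrt(2)*j^3/2 - 23*j^2 + 42*sqrt(2)*j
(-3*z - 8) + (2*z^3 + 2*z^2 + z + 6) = 2*z^3 + 2*z^2 - 2*z - 2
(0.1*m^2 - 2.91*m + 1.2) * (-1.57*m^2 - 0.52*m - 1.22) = -0.157*m^4 + 4.5167*m^3 - 0.4928*m^2 + 2.9262*m - 1.464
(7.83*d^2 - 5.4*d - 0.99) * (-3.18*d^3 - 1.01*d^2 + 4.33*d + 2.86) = -24.8994*d^5 + 9.2637*d^4 + 42.5061*d^3 + 0.0116999999999976*d^2 - 19.7307*d - 2.8314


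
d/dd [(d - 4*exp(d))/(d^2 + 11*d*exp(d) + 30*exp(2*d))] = ((1 - 4*exp(d))*(d^2 + 11*d*exp(d) + 30*exp(2*d)) - (d - 4*exp(d))*(11*d*exp(d) + 2*d + 60*exp(2*d) + 11*exp(d)))/(d^2 + 11*d*exp(d) + 30*exp(2*d))^2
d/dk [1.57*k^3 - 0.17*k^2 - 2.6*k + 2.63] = 4.71*k^2 - 0.34*k - 2.6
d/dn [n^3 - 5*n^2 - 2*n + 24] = 3*n^2 - 10*n - 2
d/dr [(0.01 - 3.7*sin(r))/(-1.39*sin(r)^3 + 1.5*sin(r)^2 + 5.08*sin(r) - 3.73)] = (-10.286*sin(r)^3 + 5.5917*sin(r)^2 - 0.0300000000000011*sin(r) + 13.7502)*cos(r)/(1.9321*sin(r)^6 - 4.17*sin(r)^5 - 11.8724*sin(r)^4 + 25.6094*sin(r)^3 + 14.6164*sin(r)^2 - 37.8968*sin(r) + 13.9129)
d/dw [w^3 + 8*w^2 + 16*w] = 3*w^2 + 16*w + 16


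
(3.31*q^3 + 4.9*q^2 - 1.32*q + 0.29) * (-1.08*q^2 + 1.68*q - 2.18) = -3.5748*q^5 + 0.268799999999999*q^4 + 2.4418*q^3 - 13.2128*q^2 + 3.3648*q - 0.6322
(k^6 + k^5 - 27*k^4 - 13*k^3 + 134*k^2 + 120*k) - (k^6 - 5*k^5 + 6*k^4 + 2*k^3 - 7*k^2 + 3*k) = 6*k^5 - 33*k^4 - 15*k^3 + 141*k^2 + 117*k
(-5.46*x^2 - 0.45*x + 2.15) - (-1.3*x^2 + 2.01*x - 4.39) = -4.16*x^2 - 2.46*x + 6.54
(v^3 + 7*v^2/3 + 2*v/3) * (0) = 0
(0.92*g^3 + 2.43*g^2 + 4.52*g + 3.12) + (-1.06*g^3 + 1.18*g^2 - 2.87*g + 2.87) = -0.14*g^3 + 3.61*g^2 + 1.65*g + 5.99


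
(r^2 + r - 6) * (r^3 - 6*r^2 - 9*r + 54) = r^5 - 5*r^4 - 21*r^3 + 81*r^2 + 108*r - 324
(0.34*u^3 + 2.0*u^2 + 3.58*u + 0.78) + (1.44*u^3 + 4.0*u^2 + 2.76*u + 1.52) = 1.78*u^3 + 6.0*u^2 + 6.34*u + 2.3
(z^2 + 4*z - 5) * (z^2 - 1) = z^4 + 4*z^3 - 6*z^2 - 4*z + 5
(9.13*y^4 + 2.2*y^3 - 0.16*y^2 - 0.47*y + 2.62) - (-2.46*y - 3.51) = 9.13*y^4 + 2.2*y^3 - 0.16*y^2 + 1.99*y + 6.13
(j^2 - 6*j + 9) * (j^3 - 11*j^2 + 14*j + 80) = j^5 - 17*j^4 + 89*j^3 - 103*j^2 - 354*j + 720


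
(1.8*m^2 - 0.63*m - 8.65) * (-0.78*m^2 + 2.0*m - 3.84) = -1.404*m^4 + 4.0914*m^3 - 1.425*m^2 - 14.8808*m + 33.216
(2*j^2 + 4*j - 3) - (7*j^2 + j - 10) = -5*j^2 + 3*j + 7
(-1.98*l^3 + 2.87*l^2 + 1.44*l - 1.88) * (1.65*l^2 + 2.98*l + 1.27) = -3.267*l^5 - 1.1649*l^4 + 8.414*l^3 + 4.8341*l^2 - 3.7736*l - 2.3876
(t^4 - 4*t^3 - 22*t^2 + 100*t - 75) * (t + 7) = t^5 + 3*t^4 - 50*t^3 - 54*t^2 + 625*t - 525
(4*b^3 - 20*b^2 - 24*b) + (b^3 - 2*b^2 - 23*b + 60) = 5*b^3 - 22*b^2 - 47*b + 60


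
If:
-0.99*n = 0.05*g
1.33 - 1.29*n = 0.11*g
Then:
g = 29.66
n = -1.50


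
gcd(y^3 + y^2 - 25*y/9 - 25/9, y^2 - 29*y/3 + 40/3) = y - 5/3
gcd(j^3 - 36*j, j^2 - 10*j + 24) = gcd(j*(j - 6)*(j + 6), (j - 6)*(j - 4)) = j - 6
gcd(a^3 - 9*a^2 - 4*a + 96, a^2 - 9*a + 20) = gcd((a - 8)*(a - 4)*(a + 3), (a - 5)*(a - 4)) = a - 4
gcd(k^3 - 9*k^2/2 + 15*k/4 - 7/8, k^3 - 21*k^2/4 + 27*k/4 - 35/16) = k^2 - 4*k + 7/4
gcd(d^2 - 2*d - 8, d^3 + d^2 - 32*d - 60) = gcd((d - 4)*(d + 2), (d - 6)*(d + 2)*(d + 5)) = d + 2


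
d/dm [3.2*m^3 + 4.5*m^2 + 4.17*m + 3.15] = 9.6*m^2 + 9.0*m + 4.17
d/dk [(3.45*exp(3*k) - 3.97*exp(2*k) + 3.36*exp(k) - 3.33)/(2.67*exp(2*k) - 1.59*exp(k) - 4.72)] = (9.2115*exp(4*k) - 10.971*exp(3*k) - 51.5109*exp(2*k) + 55.259*exp(k) - 21.1539)*exp(k)/(7.1289*exp(4*k) - 8.4906*exp(3*k) - 22.6767*exp(2*k) + 15.0096*exp(k) + 22.2784)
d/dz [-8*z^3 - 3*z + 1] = -24*z^2 - 3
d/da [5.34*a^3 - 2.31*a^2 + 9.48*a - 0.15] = 16.02*a^2 - 4.62*a + 9.48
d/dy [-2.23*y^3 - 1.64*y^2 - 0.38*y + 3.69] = -6.69*y^2 - 3.28*y - 0.38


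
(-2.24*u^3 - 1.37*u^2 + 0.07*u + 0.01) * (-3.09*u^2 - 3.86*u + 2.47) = 6.9216*u^5 + 12.8797*u^4 - 0.460900000000001*u^3 - 3.685*u^2 + 0.1343*u + 0.0247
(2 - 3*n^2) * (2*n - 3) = -6*n^3 + 9*n^2 + 4*n - 6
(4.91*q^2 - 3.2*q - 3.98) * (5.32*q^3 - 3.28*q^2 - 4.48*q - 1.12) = 26.1212*q^5 - 33.1288*q^4 - 32.6744*q^3 + 21.8912*q^2 + 21.4144*q + 4.4576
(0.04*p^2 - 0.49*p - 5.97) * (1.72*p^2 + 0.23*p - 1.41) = 0.0688*p^4 - 0.8336*p^3 - 10.4375*p^2 - 0.6822*p + 8.4177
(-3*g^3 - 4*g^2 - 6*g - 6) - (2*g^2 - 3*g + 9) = -3*g^3 - 6*g^2 - 3*g - 15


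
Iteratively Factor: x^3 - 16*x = (x)*(x^2 - 16) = x*(x + 4)*(x - 4)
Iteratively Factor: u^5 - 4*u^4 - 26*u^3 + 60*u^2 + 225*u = (u + 3)*(u^4 - 7*u^3 - 5*u^2 + 75*u) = (u - 5)*(u + 3)*(u^3 - 2*u^2 - 15*u) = (u - 5)^2*(u + 3)*(u^2 + 3*u) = u*(u - 5)^2*(u + 3)*(u + 3)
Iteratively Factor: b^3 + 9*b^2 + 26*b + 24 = (b + 3)*(b^2 + 6*b + 8) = (b + 3)*(b + 4)*(b + 2)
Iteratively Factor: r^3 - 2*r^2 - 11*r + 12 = (r - 1)*(r^2 - r - 12) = (r - 1)*(r + 3)*(r - 4)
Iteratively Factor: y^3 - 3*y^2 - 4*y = (y + 1)*(y^2 - 4*y) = (y - 4)*(y + 1)*(y)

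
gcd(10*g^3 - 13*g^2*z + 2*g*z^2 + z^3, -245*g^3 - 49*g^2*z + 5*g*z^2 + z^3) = 5*g + z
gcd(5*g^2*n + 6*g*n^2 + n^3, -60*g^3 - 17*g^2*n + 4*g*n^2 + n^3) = 5*g + n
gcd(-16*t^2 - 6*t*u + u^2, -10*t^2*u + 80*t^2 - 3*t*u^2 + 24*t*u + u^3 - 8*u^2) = 2*t + u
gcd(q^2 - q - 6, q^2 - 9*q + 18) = q - 3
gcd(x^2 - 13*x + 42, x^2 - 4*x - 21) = x - 7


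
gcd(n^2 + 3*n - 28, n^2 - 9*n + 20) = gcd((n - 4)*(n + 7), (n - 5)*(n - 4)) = n - 4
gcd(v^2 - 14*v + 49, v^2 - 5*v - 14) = v - 7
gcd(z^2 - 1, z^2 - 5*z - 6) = z + 1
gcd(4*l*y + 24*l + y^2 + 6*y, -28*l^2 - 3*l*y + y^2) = 4*l + y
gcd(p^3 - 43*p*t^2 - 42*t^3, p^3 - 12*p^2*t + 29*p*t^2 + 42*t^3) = p^2 - 6*p*t - 7*t^2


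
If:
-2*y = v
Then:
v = -2*y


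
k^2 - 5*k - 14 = (k - 7)*(k + 2)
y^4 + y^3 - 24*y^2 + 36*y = y*(y - 3)*(y - 2)*(y + 6)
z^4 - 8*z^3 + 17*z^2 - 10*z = z*(z - 5)*(z - 2)*(z - 1)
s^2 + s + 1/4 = (s + 1/2)^2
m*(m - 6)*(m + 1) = m^3 - 5*m^2 - 6*m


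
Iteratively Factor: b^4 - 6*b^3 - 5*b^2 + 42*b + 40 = (b + 1)*(b^3 - 7*b^2 + 2*b + 40) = (b + 1)*(b + 2)*(b^2 - 9*b + 20) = (b - 5)*(b + 1)*(b + 2)*(b - 4)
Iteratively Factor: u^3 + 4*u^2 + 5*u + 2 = (u + 2)*(u^2 + 2*u + 1) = (u + 1)*(u + 2)*(u + 1)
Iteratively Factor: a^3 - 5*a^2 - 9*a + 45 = (a - 5)*(a^2 - 9) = (a - 5)*(a + 3)*(a - 3)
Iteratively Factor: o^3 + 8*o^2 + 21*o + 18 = (o + 2)*(o^2 + 6*o + 9) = (o + 2)*(o + 3)*(o + 3)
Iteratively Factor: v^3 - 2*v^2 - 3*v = (v + 1)*(v^2 - 3*v) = v*(v + 1)*(v - 3)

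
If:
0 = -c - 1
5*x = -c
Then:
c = -1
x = 1/5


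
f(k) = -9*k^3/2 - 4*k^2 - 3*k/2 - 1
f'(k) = -27*k^2/2 - 8*k - 3/2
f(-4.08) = 244.16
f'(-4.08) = -193.59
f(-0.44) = -0.73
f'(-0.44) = -0.59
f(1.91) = -49.81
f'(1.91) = -66.03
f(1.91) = -49.81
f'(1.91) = -66.03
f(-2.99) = 88.01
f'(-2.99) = -98.27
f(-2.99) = 88.01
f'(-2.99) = -98.27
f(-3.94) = 218.05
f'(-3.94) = -179.55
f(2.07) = -61.16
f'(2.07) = -75.91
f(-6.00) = 836.00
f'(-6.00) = -439.50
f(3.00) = -163.00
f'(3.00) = -147.00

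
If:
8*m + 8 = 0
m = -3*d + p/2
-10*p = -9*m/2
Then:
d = 31/120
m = -1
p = -9/20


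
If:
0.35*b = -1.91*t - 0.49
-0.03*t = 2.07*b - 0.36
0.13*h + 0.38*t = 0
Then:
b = 0.18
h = 0.85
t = -0.29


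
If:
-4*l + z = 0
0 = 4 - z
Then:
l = 1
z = 4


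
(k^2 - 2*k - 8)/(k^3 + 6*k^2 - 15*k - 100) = (k + 2)/(k^2 + 10*k + 25)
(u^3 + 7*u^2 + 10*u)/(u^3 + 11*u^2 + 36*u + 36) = u*(u + 5)/(u^2 + 9*u + 18)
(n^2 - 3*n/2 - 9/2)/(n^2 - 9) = (n + 3/2)/(n + 3)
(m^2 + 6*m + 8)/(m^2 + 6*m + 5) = (m^2 + 6*m + 8)/(m^2 + 6*m + 5)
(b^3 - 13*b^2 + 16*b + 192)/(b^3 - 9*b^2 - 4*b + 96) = (b - 8)/(b - 4)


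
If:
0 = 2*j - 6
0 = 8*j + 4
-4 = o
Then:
No Solution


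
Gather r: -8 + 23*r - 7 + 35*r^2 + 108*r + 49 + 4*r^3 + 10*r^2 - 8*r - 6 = 4*r^3 + 45*r^2 + 123*r + 28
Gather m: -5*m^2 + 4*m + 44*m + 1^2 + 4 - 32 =-5*m^2 + 48*m - 27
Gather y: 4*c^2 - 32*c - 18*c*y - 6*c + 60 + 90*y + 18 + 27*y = 4*c^2 - 38*c + y*(117 - 18*c) + 78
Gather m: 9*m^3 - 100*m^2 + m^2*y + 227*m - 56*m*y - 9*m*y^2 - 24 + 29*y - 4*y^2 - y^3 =9*m^3 + m^2*(y - 100) + m*(-9*y^2 - 56*y + 227) - y^3 - 4*y^2 + 29*y - 24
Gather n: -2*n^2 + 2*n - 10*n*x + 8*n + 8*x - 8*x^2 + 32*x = -2*n^2 + n*(10 - 10*x) - 8*x^2 + 40*x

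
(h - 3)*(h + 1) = h^2 - 2*h - 3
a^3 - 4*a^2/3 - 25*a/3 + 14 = (a - 7/3)*(a - 2)*(a + 3)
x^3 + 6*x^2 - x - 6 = (x - 1)*(x + 1)*(x + 6)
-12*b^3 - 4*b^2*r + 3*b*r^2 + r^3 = (-2*b + r)*(2*b + r)*(3*b + r)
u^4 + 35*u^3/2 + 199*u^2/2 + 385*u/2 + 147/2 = (u + 1/2)*(u + 3)*(u + 7)^2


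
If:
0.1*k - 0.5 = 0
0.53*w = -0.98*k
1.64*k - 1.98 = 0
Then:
No Solution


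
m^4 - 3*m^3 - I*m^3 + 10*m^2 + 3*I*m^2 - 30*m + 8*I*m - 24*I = (m - 3)*(m - 4*I)*(m + I)*(m + 2*I)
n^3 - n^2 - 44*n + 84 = (n - 6)*(n - 2)*(n + 7)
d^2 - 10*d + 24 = (d - 6)*(d - 4)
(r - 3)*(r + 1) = r^2 - 2*r - 3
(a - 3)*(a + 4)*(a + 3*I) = a^3 + a^2 + 3*I*a^2 - 12*a + 3*I*a - 36*I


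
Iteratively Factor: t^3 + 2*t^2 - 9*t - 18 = (t - 3)*(t^2 + 5*t + 6) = (t - 3)*(t + 3)*(t + 2)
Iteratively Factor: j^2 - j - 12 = (j + 3)*(j - 4)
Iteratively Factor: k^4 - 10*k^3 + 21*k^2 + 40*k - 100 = (k - 5)*(k^3 - 5*k^2 - 4*k + 20) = (k - 5)*(k + 2)*(k^2 - 7*k + 10) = (k - 5)*(k - 2)*(k + 2)*(k - 5)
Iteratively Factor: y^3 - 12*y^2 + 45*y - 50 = (y - 5)*(y^2 - 7*y + 10) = (y - 5)^2*(y - 2)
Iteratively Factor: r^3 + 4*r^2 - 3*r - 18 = (r + 3)*(r^2 + r - 6) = (r + 3)^2*(r - 2)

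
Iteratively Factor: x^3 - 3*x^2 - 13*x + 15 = (x - 5)*(x^2 + 2*x - 3) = (x - 5)*(x - 1)*(x + 3)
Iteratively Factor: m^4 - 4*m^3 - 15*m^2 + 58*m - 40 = (m - 5)*(m^3 + m^2 - 10*m + 8) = (m - 5)*(m + 4)*(m^2 - 3*m + 2) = (m - 5)*(m - 2)*(m + 4)*(m - 1)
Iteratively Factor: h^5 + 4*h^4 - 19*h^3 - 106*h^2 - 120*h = (h + 2)*(h^4 + 2*h^3 - 23*h^2 - 60*h) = (h - 5)*(h + 2)*(h^3 + 7*h^2 + 12*h) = (h - 5)*(h + 2)*(h + 3)*(h^2 + 4*h) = (h - 5)*(h + 2)*(h + 3)*(h + 4)*(h)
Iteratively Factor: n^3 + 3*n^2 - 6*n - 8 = (n + 1)*(n^2 + 2*n - 8) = (n + 1)*(n + 4)*(n - 2)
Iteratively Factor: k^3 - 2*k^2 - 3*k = (k)*(k^2 - 2*k - 3) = k*(k - 3)*(k + 1)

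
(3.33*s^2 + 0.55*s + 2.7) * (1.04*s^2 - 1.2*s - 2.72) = 3.4632*s^4 - 3.424*s^3 - 6.9096*s^2 - 4.736*s - 7.344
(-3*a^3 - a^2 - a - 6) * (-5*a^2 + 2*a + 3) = 15*a^5 - a^4 - 6*a^3 + 25*a^2 - 15*a - 18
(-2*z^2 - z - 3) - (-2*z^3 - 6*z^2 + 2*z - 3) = 2*z^3 + 4*z^2 - 3*z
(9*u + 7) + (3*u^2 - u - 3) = 3*u^2 + 8*u + 4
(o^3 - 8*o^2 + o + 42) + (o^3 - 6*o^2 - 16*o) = 2*o^3 - 14*o^2 - 15*o + 42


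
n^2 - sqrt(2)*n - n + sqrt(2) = (n - 1)*(n - sqrt(2))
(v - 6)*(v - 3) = v^2 - 9*v + 18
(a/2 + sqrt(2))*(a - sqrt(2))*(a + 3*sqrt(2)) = a^3/2 + 2*sqrt(2)*a^2 + a - 6*sqrt(2)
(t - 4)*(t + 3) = t^2 - t - 12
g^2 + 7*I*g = g*(g + 7*I)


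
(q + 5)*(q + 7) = q^2 + 12*q + 35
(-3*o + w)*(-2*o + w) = 6*o^2 - 5*o*w + w^2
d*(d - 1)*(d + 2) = d^3 + d^2 - 2*d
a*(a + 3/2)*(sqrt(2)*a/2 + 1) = sqrt(2)*a^3/2 + a^2 + 3*sqrt(2)*a^2/4 + 3*a/2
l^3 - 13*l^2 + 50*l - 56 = (l - 7)*(l - 4)*(l - 2)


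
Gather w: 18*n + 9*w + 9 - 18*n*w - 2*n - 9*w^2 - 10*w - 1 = 16*n - 9*w^2 + w*(-18*n - 1) + 8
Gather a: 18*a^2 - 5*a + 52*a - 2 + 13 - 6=18*a^2 + 47*a + 5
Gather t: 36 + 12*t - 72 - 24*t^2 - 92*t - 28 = -24*t^2 - 80*t - 64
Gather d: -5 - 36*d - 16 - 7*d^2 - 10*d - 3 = -7*d^2 - 46*d - 24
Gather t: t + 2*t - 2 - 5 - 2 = 3*t - 9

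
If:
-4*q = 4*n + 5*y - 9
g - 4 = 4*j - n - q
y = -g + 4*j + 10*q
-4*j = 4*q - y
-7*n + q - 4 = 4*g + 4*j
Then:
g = 696/101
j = -27/404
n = -435/101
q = 116/101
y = 437/101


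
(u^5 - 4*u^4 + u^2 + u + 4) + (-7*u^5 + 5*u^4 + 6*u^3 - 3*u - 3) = -6*u^5 + u^4 + 6*u^3 + u^2 - 2*u + 1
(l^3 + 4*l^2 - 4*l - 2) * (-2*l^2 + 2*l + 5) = -2*l^5 - 6*l^4 + 21*l^3 + 16*l^2 - 24*l - 10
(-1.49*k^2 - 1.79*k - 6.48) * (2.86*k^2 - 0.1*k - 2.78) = -4.2614*k^4 - 4.9704*k^3 - 14.2116*k^2 + 5.6242*k + 18.0144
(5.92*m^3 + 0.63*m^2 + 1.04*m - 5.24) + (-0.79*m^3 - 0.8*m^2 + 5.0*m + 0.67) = 5.13*m^3 - 0.17*m^2 + 6.04*m - 4.57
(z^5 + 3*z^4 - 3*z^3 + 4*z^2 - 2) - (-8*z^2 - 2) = z^5 + 3*z^4 - 3*z^3 + 12*z^2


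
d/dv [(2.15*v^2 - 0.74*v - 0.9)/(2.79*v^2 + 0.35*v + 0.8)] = (2.8171*v^2 + 8.462*v - 0.277)/(7.7841*v^4 + 1.953*v^3 + 4.5865*v^2 + 0.56*v + 0.64)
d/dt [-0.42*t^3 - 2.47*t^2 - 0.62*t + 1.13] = -1.26*t^2 - 4.94*t - 0.62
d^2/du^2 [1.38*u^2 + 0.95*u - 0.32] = 2.76000000000000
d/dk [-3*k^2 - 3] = -6*k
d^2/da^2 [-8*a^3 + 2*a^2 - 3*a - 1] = 4 - 48*a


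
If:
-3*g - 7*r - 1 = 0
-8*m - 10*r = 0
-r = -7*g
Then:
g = -1/52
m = 35/208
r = -7/52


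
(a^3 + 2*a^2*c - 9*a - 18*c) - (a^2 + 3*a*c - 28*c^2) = a^3 + 2*a^2*c - a^2 - 3*a*c - 9*a + 28*c^2 - 18*c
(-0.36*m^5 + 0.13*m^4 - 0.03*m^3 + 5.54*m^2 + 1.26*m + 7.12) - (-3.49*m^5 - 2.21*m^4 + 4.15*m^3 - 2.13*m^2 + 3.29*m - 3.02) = 3.13*m^5 + 2.34*m^4 - 4.18*m^3 + 7.67*m^2 - 2.03*m + 10.14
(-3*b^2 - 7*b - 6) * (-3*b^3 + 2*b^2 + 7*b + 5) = 9*b^5 + 15*b^4 - 17*b^3 - 76*b^2 - 77*b - 30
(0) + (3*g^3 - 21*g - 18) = 3*g^3 - 21*g - 18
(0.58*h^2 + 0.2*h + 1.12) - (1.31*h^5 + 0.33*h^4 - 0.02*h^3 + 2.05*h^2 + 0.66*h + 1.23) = -1.31*h^5 - 0.33*h^4 + 0.02*h^3 - 1.47*h^2 - 0.46*h - 0.11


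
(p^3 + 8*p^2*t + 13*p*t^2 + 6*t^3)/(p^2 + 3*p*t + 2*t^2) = (p^2 + 7*p*t + 6*t^2)/(p + 2*t)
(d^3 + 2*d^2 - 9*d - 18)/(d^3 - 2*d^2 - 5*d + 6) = (d + 3)/(d - 1)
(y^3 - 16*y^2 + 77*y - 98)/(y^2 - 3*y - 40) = (-y^3 + 16*y^2 - 77*y + 98)/(-y^2 + 3*y + 40)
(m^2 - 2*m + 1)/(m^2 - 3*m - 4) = (-m^2 + 2*m - 1)/(-m^2 + 3*m + 4)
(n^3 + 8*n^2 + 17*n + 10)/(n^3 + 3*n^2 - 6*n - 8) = (n^2 + 7*n + 10)/(n^2 + 2*n - 8)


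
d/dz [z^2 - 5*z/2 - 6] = 2*z - 5/2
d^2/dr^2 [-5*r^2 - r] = -10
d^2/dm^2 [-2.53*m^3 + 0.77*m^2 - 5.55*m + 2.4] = 1.54 - 15.18*m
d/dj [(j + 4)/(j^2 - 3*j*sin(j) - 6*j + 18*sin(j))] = (3*j^2*cos(j) - j^2 - 6*j*cos(j) - 8*j + 30*sin(j) - 72*cos(j) + 24)/((j - 6)^2*(j - 3*sin(j))^2)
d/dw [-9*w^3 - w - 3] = -27*w^2 - 1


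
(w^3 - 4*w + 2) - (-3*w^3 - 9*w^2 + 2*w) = 4*w^3 + 9*w^2 - 6*w + 2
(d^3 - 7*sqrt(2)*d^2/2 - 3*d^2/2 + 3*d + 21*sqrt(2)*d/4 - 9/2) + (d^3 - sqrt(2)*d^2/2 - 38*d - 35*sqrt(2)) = 2*d^3 - 4*sqrt(2)*d^2 - 3*d^2/2 - 35*d + 21*sqrt(2)*d/4 - 35*sqrt(2) - 9/2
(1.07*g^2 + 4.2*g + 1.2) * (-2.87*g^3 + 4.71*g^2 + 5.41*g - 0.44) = -3.0709*g^5 - 7.0143*g^4 + 22.1267*g^3 + 27.9032*g^2 + 4.644*g - 0.528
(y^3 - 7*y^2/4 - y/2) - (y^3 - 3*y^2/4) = -y^2 - y/2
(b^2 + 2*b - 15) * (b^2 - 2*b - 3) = b^4 - 22*b^2 + 24*b + 45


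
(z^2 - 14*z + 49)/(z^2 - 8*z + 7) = (z - 7)/(z - 1)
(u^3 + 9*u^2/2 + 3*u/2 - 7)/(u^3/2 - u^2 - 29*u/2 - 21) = (2*u^2 + 5*u - 7)/(u^2 - 4*u - 21)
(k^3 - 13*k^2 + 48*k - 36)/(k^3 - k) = (k^2 - 12*k + 36)/(k*(k + 1))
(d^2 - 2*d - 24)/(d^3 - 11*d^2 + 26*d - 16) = (d^2 - 2*d - 24)/(d^3 - 11*d^2 + 26*d - 16)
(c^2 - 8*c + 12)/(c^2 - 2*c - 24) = (c - 2)/(c + 4)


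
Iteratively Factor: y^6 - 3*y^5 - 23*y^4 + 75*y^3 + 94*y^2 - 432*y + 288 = (y - 1)*(y^5 - 2*y^4 - 25*y^3 + 50*y^2 + 144*y - 288) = (y - 3)*(y - 1)*(y^4 + y^3 - 22*y^2 - 16*y + 96) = (y - 3)*(y - 2)*(y - 1)*(y^3 + 3*y^2 - 16*y - 48) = (y - 3)*(y - 2)*(y - 1)*(y + 3)*(y^2 - 16) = (y - 4)*(y - 3)*(y - 2)*(y - 1)*(y + 3)*(y + 4)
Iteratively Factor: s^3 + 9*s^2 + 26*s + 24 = (s + 3)*(s^2 + 6*s + 8) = (s + 3)*(s + 4)*(s + 2)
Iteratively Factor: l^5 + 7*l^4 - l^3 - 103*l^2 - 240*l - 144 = (l + 4)*(l^4 + 3*l^3 - 13*l^2 - 51*l - 36) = (l - 4)*(l + 4)*(l^3 + 7*l^2 + 15*l + 9) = (l - 4)*(l + 3)*(l + 4)*(l^2 + 4*l + 3) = (l - 4)*(l + 1)*(l + 3)*(l + 4)*(l + 3)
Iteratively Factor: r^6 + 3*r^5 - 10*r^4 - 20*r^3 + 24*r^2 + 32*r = (r - 2)*(r^5 + 5*r^4 - 20*r^2 - 16*r) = r*(r - 2)*(r^4 + 5*r^3 - 20*r - 16) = r*(r - 2)^2*(r^3 + 7*r^2 + 14*r + 8) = r*(r - 2)^2*(r + 2)*(r^2 + 5*r + 4) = r*(r - 2)^2*(r + 1)*(r + 2)*(r + 4)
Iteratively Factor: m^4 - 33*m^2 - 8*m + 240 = (m - 5)*(m^3 + 5*m^2 - 8*m - 48) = (m - 5)*(m - 3)*(m^2 + 8*m + 16) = (m - 5)*(m - 3)*(m + 4)*(m + 4)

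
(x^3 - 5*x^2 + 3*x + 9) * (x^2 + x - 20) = x^5 - 4*x^4 - 22*x^3 + 112*x^2 - 51*x - 180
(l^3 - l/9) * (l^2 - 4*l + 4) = l^5 - 4*l^4 + 35*l^3/9 + 4*l^2/9 - 4*l/9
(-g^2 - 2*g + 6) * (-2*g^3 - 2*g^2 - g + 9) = 2*g^5 + 6*g^4 - 7*g^3 - 19*g^2 - 24*g + 54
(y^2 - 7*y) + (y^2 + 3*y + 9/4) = 2*y^2 - 4*y + 9/4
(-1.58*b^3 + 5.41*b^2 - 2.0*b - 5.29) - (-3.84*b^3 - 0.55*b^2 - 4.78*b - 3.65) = 2.26*b^3 + 5.96*b^2 + 2.78*b - 1.64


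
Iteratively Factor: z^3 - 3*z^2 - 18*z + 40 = (z - 2)*(z^2 - z - 20) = (z - 2)*(z + 4)*(z - 5)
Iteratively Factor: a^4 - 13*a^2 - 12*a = (a - 4)*(a^3 + 4*a^2 + 3*a) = a*(a - 4)*(a^2 + 4*a + 3) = a*(a - 4)*(a + 3)*(a + 1)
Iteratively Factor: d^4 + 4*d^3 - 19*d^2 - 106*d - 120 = (d + 3)*(d^3 + d^2 - 22*d - 40) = (d + 2)*(d + 3)*(d^2 - d - 20) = (d - 5)*(d + 2)*(d + 3)*(d + 4)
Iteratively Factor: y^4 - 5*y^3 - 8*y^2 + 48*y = (y + 3)*(y^3 - 8*y^2 + 16*y) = (y - 4)*(y + 3)*(y^2 - 4*y) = (y - 4)^2*(y + 3)*(y)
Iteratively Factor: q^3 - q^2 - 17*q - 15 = (q + 1)*(q^2 - 2*q - 15) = (q + 1)*(q + 3)*(q - 5)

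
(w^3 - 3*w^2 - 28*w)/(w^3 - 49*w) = (w + 4)/(w + 7)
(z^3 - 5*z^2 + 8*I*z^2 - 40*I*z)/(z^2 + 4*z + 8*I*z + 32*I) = z*(z - 5)/(z + 4)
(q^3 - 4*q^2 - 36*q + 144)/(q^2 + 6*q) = q - 10 + 24/q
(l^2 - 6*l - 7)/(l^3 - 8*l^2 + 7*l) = (l + 1)/(l*(l - 1))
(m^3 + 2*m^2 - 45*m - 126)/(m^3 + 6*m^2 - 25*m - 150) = (m^2 - 4*m - 21)/(m^2 - 25)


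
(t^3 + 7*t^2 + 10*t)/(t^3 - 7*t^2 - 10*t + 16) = t*(t + 5)/(t^2 - 9*t + 8)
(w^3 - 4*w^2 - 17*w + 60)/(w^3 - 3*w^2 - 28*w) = (w^2 - 8*w + 15)/(w*(w - 7))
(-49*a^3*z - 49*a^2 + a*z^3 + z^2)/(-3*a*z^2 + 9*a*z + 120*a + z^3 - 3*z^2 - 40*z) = (49*a^3*z + 49*a^2 - a*z^3 - z^2)/(3*a*z^2 - 9*a*z - 120*a - z^3 + 3*z^2 + 40*z)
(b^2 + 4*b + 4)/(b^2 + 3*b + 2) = (b + 2)/(b + 1)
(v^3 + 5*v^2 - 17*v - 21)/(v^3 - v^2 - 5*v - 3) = (v + 7)/(v + 1)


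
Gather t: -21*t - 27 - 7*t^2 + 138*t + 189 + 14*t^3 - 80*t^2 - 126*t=14*t^3 - 87*t^2 - 9*t + 162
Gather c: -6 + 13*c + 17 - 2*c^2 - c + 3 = -2*c^2 + 12*c + 14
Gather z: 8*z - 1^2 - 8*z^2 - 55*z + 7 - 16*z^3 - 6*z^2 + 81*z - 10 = -16*z^3 - 14*z^2 + 34*z - 4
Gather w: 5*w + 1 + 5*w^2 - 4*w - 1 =5*w^2 + w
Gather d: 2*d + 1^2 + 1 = 2*d + 2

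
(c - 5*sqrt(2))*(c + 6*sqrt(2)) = c^2 + sqrt(2)*c - 60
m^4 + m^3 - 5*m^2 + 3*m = m*(m - 1)^2*(m + 3)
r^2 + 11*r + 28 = (r + 4)*(r + 7)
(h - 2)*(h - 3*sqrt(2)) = h^2 - 3*sqrt(2)*h - 2*h + 6*sqrt(2)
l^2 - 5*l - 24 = (l - 8)*(l + 3)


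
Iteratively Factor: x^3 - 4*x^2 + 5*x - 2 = (x - 1)*(x^2 - 3*x + 2) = (x - 2)*(x - 1)*(x - 1)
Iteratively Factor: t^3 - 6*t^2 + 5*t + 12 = (t - 4)*(t^2 - 2*t - 3) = (t - 4)*(t - 3)*(t + 1)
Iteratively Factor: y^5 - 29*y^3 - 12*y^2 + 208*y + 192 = (y + 3)*(y^4 - 3*y^3 - 20*y^2 + 48*y + 64) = (y - 4)*(y + 3)*(y^3 + y^2 - 16*y - 16) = (y - 4)*(y + 1)*(y + 3)*(y^2 - 16) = (y - 4)*(y + 1)*(y + 3)*(y + 4)*(y - 4)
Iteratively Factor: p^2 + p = (p)*(p + 1)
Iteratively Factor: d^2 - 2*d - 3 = (d + 1)*(d - 3)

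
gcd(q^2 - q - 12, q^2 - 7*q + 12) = q - 4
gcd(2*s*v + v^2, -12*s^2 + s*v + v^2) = 1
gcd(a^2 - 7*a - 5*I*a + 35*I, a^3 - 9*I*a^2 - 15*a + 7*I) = 1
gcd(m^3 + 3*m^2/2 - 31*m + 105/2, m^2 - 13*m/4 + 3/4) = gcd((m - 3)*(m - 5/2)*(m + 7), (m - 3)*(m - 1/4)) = m - 3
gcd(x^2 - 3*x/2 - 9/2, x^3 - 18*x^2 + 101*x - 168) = x - 3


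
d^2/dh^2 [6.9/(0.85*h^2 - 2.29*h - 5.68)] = (9.9705*h^2 - 26.8617*h - 6.9*(1.7*h - 2.29)*(3.4*h - 4.58) - 66.6264)/(-0.85*h^2 + 2.29*h + 5.68)^3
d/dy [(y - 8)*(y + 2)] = 2*y - 6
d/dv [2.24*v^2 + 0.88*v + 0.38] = 4.48*v + 0.88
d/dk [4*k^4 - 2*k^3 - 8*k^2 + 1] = 2*k*(8*k^2 - 3*k - 8)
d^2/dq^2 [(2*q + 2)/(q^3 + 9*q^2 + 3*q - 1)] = 12*(3*(q + 1)*(q^2 + 6*q + 1)^2 - (q^2 + 6*q + (q + 1)*(q + 3) + 1)*(q^3 + 9*q^2 + 3*q - 1))/(q^3 + 9*q^2 + 3*q - 1)^3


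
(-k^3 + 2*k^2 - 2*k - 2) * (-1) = k^3 - 2*k^2 + 2*k + 2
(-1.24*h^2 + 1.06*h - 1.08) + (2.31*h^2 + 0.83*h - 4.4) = 1.07*h^2 + 1.89*h - 5.48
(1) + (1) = 2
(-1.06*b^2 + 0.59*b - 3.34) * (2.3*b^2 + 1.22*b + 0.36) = -2.438*b^4 + 0.0637999999999996*b^3 - 7.3438*b^2 - 3.8624*b - 1.2024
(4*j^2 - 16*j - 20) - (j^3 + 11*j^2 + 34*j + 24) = -j^3 - 7*j^2 - 50*j - 44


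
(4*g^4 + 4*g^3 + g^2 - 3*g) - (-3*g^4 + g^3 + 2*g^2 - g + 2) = 7*g^4 + 3*g^3 - g^2 - 2*g - 2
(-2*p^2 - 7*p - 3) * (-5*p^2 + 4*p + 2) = 10*p^4 + 27*p^3 - 17*p^2 - 26*p - 6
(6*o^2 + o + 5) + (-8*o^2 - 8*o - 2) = -2*o^2 - 7*o + 3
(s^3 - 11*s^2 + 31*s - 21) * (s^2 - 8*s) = s^5 - 19*s^4 + 119*s^3 - 269*s^2 + 168*s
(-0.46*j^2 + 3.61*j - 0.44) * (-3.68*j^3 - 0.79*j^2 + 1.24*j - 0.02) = 1.6928*j^5 - 12.9214*j^4 - 1.8031*j^3 + 4.8332*j^2 - 0.6178*j + 0.0088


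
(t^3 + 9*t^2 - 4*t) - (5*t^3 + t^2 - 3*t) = -4*t^3 + 8*t^2 - t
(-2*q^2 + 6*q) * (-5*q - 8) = 10*q^3 - 14*q^2 - 48*q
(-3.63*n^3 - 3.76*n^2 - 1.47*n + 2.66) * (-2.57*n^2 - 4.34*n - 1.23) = 9.3291*n^5 + 25.4174*n^4 + 24.5612*n^3 + 4.1684*n^2 - 9.7363*n - 3.2718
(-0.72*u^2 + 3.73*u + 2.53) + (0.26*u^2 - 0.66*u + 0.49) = -0.46*u^2 + 3.07*u + 3.02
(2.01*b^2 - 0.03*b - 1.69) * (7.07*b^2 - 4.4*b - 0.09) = 14.2107*b^4 - 9.0561*b^3 - 11.9972*b^2 + 7.4387*b + 0.1521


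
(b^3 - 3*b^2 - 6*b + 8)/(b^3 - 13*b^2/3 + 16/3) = 3*(b^2 + b - 2)/(3*b^2 - b - 4)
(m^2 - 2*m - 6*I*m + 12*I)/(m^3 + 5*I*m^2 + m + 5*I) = (m^2 - 2*m - 6*I*m + 12*I)/(m^3 + 5*I*m^2 + m + 5*I)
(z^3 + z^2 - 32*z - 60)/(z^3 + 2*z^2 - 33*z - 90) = (z + 2)/(z + 3)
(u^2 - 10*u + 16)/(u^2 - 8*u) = (u - 2)/u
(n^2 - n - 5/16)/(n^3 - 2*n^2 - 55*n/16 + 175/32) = 2*(4*n + 1)/(8*n^2 - 6*n - 35)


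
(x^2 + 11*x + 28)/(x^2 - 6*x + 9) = (x^2 + 11*x + 28)/(x^2 - 6*x + 9)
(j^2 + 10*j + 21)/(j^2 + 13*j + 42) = (j + 3)/(j + 6)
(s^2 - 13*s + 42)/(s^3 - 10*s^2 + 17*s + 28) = (s - 6)/(s^2 - 3*s - 4)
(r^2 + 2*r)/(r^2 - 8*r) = (r + 2)/(r - 8)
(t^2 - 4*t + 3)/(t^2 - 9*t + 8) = (t - 3)/(t - 8)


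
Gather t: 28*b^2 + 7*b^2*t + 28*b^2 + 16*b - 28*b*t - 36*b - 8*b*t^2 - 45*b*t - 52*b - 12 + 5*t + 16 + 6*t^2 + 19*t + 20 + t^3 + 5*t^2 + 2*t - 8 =56*b^2 - 72*b + t^3 + t^2*(11 - 8*b) + t*(7*b^2 - 73*b + 26) + 16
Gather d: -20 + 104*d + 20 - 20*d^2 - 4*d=-20*d^2 + 100*d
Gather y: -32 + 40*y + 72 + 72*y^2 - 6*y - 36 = 72*y^2 + 34*y + 4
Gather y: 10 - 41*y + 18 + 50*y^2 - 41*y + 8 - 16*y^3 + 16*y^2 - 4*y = -16*y^3 + 66*y^2 - 86*y + 36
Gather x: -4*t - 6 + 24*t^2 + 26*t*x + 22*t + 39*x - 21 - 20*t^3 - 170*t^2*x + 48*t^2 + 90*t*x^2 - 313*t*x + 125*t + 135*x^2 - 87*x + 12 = -20*t^3 + 72*t^2 + 143*t + x^2*(90*t + 135) + x*(-170*t^2 - 287*t - 48) - 15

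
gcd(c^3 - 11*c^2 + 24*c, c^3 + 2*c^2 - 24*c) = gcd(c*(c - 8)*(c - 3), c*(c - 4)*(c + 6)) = c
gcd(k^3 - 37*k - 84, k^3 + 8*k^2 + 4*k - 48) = k + 4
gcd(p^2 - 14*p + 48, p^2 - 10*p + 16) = p - 8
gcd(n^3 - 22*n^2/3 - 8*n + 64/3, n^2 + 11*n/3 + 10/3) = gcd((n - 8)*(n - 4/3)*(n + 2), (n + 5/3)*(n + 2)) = n + 2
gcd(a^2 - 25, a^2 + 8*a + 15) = a + 5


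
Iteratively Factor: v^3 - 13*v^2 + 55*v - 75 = (v - 5)*(v^2 - 8*v + 15) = (v - 5)^2*(v - 3)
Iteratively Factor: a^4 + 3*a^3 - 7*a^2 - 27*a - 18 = (a + 1)*(a^3 + 2*a^2 - 9*a - 18) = (a - 3)*(a + 1)*(a^2 + 5*a + 6) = (a - 3)*(a + 1)*(a + 2)*(a + 3)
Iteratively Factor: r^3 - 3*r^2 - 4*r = (r + 1)*(r^2 - 4*r) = r*(r + 1)*(r - 4)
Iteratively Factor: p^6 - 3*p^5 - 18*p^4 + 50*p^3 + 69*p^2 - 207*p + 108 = (p + 3)*(p^5 - 6*p^4 + 50*p^2 - 81*p + 36) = (p - 1)*(p + 3)*(p^4 - 5*p^3 - 5*p^2 + 45*p - 36) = (p - 1)*(p + 3)^2*(p^3 - 8*p^2 + 19*p - 12) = (p - 1)^2*(p + 3)^2*(p^2 - 7*p + 12) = (p - 4)*(p - 1)^2*(p + 3)^2*(p - 3)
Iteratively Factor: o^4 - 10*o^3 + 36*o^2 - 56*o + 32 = (o - 2)*(o^3 - 8*o^2 + 20*o - 16) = (o - 2)^2*(o^2 - 6*o + 8) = (o - 4)*(o - 2)^2*(o - 2)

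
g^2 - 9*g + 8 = (g - 8)*(g - 1)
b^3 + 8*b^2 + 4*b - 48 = (b - 2)*(b + 4)*(b + 6)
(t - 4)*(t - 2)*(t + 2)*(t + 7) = t^4 + 3*t^3 - 32*t^2 - 12*t + 112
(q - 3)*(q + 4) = q^2 + q - 12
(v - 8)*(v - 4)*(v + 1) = v^3 - 11*v^2 + 20*v + 32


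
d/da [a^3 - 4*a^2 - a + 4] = 3*a^2 - 8*a - 1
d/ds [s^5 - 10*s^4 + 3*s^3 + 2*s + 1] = 5*s^4 - 40*s^3 + 9*s^2 + 2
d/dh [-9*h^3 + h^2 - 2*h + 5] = -27*h^2 + 2*h - 2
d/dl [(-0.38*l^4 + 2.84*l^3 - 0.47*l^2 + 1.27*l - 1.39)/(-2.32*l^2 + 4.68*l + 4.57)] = (1.7632*l^5 - 11.924*l^4 + 19.636*l^3 + 39.6832*l^2 - 10.7454*l + 12.3091)/(5.3824*l^4 - 21.7152*l^3 + 0.697599999999998*l^2 + 42.7752*l + 20.8849)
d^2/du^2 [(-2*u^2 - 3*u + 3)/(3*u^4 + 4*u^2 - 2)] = 4*(-27*u^8 - 81*u^7 + 147*u^6 - 54*u^5 + 90*u^4 - 114*u^3 + 102*u^2 - 36*u + 8)/(27*u^12 + 108*u^10 + 90*u^8 - 80*u^6 - 60*u^4 + 48*u^2 - 8)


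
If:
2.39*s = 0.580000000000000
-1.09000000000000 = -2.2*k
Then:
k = 0.50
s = 0.24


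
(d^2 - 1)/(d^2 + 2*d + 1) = (d - 1)/(d + 1)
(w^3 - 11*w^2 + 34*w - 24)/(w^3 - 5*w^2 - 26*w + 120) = (w - 1)/(w + 5)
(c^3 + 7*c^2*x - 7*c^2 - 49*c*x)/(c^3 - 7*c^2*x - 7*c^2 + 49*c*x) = (-c - 7*x)/(-c + 7*x)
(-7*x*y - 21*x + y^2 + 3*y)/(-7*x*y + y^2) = (y + 3)/y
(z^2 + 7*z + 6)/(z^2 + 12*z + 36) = (z + 1)/(z + 6)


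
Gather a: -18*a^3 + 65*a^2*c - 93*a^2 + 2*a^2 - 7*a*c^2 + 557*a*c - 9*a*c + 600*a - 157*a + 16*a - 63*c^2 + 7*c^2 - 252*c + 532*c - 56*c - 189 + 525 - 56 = -18*a^3 + a^2*(65*c - 91) + a*(-7*c^2 + 548*c + 459) - 56*c^2 + 224*c + 280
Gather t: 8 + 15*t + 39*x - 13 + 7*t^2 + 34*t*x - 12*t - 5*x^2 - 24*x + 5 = 7*t^2 + t*(34*x + 3) - 5*x^2 + 15*x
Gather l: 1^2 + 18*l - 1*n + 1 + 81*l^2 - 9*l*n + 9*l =81*l^2 + l*(27 - 9*n) - n + 2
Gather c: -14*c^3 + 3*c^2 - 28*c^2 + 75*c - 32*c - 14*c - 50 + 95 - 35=-14*c^3 - 25*c^2 + 29*c + 10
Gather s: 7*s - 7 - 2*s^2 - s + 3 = -2*s^2 + 6*s - 4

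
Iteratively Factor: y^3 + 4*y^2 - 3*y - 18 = (y + 3)*(y^2 + y - 6) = (y - 2)*(y + 3)*(y + 3)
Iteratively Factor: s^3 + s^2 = (s)*(s^2 + s) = s*(s + 1)*(s)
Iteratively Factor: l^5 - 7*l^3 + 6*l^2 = (l)*(l^4 - 7*l^2 + 6*l) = l^2*(l^3 - 7*l + 6) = l^2*(l - 2)*(l^2 + 2*l - 3) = l^2*(l - 2)*(l + 3)*(l - 1)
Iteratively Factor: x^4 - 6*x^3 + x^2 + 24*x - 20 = (x - 1)*(x^3 - 5*x^2 - 4*x + 20) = (x - 1)*(x + 2)*(x^2 - 7*x + 10) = (x - 5)*(x - 1)*(x + 2)*(x - 2)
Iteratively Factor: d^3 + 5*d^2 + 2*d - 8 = (d - 1)*(d^2 + 6*d + 8) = (d - 1)*(d + 4)*(d + 2)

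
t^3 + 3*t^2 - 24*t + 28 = (t - 2)^2*(t + 7)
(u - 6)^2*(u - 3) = u^3 - 15*u^2 + 72*u - 108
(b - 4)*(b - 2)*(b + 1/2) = b^3 - 11*b^2/2 + 5*b + 4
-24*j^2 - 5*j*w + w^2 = (-8*j + w)*(3*j + w)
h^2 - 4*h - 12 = (h - 6)*(h + 2)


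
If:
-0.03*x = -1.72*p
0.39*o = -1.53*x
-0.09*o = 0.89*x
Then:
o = 0.00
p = 0.00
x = 0.00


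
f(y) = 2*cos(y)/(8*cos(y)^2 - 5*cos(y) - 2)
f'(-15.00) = -0.21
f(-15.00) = -0.24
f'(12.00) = -30.25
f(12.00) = -3.23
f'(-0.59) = -21.03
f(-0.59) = -2.63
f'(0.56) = 33.77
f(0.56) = -3.43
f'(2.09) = 1.15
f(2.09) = -0.40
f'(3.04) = 0.02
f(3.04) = -0.18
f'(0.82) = 2.94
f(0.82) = -0.81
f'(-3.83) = 0.20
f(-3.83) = -0.23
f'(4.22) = -1.44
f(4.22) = -0.44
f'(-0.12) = -2.79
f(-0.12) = 2.16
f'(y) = 2*(16*sin(y)*cos(y) - 5*sin(y))*cos(y)/(8*cos(y)^2 - 5*cos(y) - 2)^2 - 2*sin(y)/(8*cos(y)^2 - 5*cos(y) - 2)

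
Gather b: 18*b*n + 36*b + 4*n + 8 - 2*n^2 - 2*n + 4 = b*(18*n + 36) - 2*n^2 + 2*n + 12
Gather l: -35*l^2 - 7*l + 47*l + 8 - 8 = -35*l^2 + 40*l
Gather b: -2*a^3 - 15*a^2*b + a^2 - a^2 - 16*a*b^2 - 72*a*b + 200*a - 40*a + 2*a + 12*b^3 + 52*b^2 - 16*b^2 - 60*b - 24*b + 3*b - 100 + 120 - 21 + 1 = -2*a^3 + 162*a + 12*b^3 + b^2*(36 - 16*a) + b*(-15*a^2 - 72*a - 81)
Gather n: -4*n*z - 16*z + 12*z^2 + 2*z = -4*n*z + 12*z^2 - 14*z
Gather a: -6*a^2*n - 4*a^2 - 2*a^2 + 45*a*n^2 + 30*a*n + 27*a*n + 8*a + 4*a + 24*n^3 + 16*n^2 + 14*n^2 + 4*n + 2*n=a^2*(-6*n - 6) + a*(45*n^2 + 57*n + 12) + 24*n^3 + 30*n^2 + 6*n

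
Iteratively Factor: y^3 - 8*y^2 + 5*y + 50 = (y - 5)*(y^2 - 3*y - 10) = (y - 5)*(y + 2)*(y - 5)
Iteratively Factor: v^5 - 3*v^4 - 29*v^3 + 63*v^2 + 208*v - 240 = (v + 3)*(v^4 - 6*v^3 - 11*v^2 + 96*v - 80) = (v - 1)*(v + 3)*(v^3 - 5*v^2 - 16*v + 80) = (v - 4)*(v - 1)*(v + 3)*(v^2 - v - 20) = (v - 5)*(v - 4)*(v - 1)*(v + 3)*(v + 4)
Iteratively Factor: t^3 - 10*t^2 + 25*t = (t)*(t^2 - 10*t + 25) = t*(t - 5)*(t - 5)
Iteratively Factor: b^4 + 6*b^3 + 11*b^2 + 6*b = (b + 3)*(b^3 + 3*b^2 + 2*b) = (b + 2)*(b + 3)*(b^2 + b) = b*(b + 2)*(b + 3)*(b + 1)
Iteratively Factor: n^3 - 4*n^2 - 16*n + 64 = (n - 4)*(n^2 - 16) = (n - 4)*(n + 4)*(n - 4)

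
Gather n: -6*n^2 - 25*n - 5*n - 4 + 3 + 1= -6*n^2 - 30*n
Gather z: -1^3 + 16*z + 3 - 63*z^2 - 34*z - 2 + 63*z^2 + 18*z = 0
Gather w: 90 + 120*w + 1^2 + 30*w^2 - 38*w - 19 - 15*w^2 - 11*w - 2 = 15*w^2 + 71*w + 70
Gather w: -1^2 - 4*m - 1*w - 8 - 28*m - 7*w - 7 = -32*m - 8*w - 16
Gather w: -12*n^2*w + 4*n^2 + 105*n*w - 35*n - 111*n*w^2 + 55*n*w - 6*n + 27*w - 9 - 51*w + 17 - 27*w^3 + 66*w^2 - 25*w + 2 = 4*n^2 - 41*n - 27*w^3 + w^2*(66 - 111*n) + w*(-12*n^2 + 160*n - 49) + 10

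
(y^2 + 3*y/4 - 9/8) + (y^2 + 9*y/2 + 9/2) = 2*y^2 + 21*y/4 + 27/8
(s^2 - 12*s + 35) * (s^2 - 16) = s^4 - 12*s^3 + 19*s^2 + 192*s - 560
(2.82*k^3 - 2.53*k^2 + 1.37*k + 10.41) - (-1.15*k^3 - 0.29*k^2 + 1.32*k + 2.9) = 3.97*k^3 - 2.24*k^2 + 0.05*k + 7.51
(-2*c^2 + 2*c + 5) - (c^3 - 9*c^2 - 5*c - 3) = -c^3 + 7*c^2 + 7*c + 8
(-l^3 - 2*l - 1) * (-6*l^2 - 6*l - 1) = 6*l^5 + 6*l^4 + 13*l^3 + 18*l^2 + 8*l + 1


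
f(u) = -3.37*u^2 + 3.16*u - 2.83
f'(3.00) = -17.06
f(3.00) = -23.68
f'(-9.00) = 63.82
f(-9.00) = -304.24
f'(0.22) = 1.68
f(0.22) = -2.30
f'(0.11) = 2.42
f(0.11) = -2.52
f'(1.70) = -8.30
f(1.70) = -7.20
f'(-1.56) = 13.67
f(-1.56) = -15.96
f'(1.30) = -5.60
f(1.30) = -4.42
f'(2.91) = -16.45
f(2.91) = -22.17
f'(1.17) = -4.73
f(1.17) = -3.75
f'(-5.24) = 38.48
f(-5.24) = -111.92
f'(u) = 3.16 - 6.74*u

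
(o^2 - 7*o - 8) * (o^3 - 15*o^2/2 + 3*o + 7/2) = o^5 - 29*o^4/2 + 95*o^3/2 + 85*o^2/2 - 97*o/2 - 28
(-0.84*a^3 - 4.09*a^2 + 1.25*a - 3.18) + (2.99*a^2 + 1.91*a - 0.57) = -0.84*a^3 - 1.1*a^2 + 3.16*a - 3.75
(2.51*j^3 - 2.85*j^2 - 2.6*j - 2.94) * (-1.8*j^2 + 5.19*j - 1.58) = -4.518*j^5 + 18.1569*j^4 - 14.0773*j^3 - 3.699*j^2 - 11.1506*j + 4.6452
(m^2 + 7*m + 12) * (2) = 2*m^2 + 14*m + 24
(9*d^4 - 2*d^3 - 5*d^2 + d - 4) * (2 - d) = -9*d^5 + 20*d^4 + d^3 - 11*d^2 + 6*d - 8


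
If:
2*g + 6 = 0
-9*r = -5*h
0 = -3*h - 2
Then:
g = -3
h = -2/3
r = -10/27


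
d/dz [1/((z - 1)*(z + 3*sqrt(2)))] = ((1 - z)*(z + 3*sqrt(2)) - (z - 1)^2)/((z - 1)^3*(z + 3*sqrt(2))^2)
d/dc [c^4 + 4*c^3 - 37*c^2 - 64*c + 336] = 4*c^3 + 12*c^2 - 74*c - 64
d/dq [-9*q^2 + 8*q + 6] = 8 - 18*q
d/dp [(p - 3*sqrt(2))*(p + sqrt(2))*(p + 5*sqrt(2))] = 3*p^2 + 6*sqrt(2)*p - 26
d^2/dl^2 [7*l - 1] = 0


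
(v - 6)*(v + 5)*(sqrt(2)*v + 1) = sqrt(2)*v^3 - sqrt(2)*v^2 + v^2 - 30*sqrt(2)*v - v - 30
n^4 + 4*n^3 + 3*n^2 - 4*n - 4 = (n - 1)*(n + 1)*(n + 2)^2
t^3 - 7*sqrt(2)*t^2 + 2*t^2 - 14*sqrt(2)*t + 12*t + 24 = (t + 2)*(t - 6*sqrt(2))*(t - sqrt(2))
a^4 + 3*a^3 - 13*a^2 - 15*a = a*(a - 3)*(a + 1)*(a + 5)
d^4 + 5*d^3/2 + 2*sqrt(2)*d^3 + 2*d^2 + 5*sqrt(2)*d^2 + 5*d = d*(d + 5/2)*(d + sqrt(2))^2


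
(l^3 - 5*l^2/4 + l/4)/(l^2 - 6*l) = (4*l^2 - 5*l + 1)/(4*(l - 6))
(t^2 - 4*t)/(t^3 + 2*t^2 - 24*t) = 1/(t + 6)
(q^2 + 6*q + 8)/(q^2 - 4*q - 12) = (q + 4)/(q - 6)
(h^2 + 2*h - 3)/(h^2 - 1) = (h + 3)/(h + 1)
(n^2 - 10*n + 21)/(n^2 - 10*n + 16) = (n^2 - 10*n + 21)/(n^2 - 10*n + 16)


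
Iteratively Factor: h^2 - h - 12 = (h - 4)*(h + 3)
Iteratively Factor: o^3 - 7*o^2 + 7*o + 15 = (o - 3)*(o^2 - 4*o - 5) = (o - 5)*(o - 3)*(o + 1)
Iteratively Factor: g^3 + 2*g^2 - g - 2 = (g + 1)*(g^2 + g - 2) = (g - 1)*(g + 1)*(g + 2)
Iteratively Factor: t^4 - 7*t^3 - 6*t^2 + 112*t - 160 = (t - 5)*(t^3 - 2*t^2 - 16*t + 32) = (t - 5)*(t + 4)*(t^2 - 6*t + 8) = (t - 5)*(t - 2)*(t + 4)*(t - 4)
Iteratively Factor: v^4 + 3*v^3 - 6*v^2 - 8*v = (v + 4)*(v^3 - v^2 - 2*v) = (v - 2)*(v + 4)*(v^2 + v) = v*(v - 2)*(v + 4)*(v + 1)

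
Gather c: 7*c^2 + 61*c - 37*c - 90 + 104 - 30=7*c^2 + 24*c - 16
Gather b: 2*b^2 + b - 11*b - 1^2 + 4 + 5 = 2*b^2 - 10*b + 8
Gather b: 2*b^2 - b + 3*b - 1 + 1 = 2*b^2 + 2*b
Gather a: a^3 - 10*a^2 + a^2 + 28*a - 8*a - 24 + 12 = a^3 - 9*a^2 + 20*a - 12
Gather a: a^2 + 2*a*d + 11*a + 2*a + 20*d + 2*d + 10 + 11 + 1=a^2 + a*(2*d + 13) + 22*d + 22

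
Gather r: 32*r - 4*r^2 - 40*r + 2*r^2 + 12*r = -2*r^2 + 4*r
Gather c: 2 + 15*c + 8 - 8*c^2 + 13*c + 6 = -8*c^2 + 28*c + 16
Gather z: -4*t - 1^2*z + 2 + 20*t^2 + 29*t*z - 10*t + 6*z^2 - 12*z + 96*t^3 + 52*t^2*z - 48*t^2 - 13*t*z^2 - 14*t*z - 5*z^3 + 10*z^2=96*t^3 - 28*t^2 - 14*t - 5*z^3 + z^2*(16 - 13*t) + z*(52*t^2 + 15*t - 13) + 2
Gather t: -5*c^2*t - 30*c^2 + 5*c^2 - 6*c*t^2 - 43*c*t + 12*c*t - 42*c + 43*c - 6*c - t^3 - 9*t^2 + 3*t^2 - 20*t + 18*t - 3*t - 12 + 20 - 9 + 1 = -25*c^2 - 5*c - t^3 + t^2*(-6*c - 6) + t*(-5*c^2 - 31*c - 5)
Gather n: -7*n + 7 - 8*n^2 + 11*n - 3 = -8*n^2 + 4*n + 4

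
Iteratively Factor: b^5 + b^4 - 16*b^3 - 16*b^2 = (b)*(b^4 + b^3 - 16*b^2 - 16*b) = b*(b + 1)*(b^3 - 16*b) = b^2*(b + 1)*(b^2 - 16) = b^2*(b - 4)*(b + 1)*(b + 4)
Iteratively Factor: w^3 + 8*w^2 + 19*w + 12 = (w + 4)*(w^2 + 4*w + 3) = (w + 3)*(w + 4)*(w + 1)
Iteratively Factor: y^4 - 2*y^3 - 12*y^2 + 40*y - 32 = (y - 2)*(y^3 - 12*y + 16) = (y - 2)*(y + 4)*(y^2 - 4*y + 4) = (y - 2)^2*(y + 4)*(y - 2)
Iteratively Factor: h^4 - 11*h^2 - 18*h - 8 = (h + 1)*(h^3 - h^2 - 10*h - 8) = (h - 4)*(h + 1)*(h^2 + 3*h + 2) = (h - 4)*(h + 1)^2*(h + 2)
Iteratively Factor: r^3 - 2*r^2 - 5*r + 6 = (r - 1)*(r^2 - r - 6) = (r - 3)*(r - 1)*(r + 2)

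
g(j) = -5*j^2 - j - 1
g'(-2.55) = 24.50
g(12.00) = -733.00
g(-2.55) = -30.96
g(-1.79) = -15.23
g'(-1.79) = 16.90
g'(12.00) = -121.00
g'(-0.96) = 8.60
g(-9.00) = -397.00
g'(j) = -10*j - 1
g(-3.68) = -65.03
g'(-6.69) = 65.90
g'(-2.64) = 25.40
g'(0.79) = -8.90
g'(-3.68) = 35.80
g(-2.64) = -33.21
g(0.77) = -4.73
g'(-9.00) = 89.00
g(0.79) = -4.91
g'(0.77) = -8.70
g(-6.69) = -218.09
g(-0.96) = -4.65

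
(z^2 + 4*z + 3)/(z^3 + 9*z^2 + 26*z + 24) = (z + 1)/(z^2 + 6*z + 8)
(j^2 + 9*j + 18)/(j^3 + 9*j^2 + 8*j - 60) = (j + 3)/(j^2 + 3*j - 10)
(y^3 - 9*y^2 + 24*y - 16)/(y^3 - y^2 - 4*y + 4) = (y^2 - 8*y + 16)/(y^2 - 4)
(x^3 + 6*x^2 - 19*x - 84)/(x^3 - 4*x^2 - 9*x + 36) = (x + 7)/(x - 3)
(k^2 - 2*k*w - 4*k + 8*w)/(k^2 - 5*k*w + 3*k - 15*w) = (k^2 - 2*k*w - 4*k + 8*w)/(k^2 - 5*k*w + 3*k - 15*w)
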